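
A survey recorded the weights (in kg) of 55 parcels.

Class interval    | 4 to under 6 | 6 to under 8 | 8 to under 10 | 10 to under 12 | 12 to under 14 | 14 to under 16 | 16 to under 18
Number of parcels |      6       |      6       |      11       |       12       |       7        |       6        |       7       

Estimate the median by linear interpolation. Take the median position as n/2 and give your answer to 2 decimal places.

Cumulative frequencies: 6, 12, 23, 35, 42, 48, 55
n = 55; position = n/2 = 27.5.
This falls in the class 10 to under 12: L = 10, F = 23, f = 12, h = 2.
Median ≈ 10 + ((27.5 − 23) / 12) × 2 = 10.7500

10.75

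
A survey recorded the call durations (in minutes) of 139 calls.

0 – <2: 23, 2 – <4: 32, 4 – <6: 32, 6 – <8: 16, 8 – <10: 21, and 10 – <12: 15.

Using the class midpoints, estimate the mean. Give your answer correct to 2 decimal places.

Midpoints: 1, 3, 5, 7, 9, 11
Σfm = 23×1 + 32×3 + 32×5 + 16×7 + 21×9 + 15×11 = 745
n = Σf = 139
Mean = 745 / 139 = 5.3597

5.36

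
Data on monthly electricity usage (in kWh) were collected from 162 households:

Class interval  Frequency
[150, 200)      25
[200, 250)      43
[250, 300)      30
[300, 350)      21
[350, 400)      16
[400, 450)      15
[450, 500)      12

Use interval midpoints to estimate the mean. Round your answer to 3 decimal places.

Midpoints: 175, 225, 275, 325, 375, 425, 475
Σfm = 25×175 + 43×225 + 30×275 + 21×325 + 16×375 + 15×425 + 12×475 = 47200
n = Σf = 162
Mean = 47200 / 162 = 291.3580

291.358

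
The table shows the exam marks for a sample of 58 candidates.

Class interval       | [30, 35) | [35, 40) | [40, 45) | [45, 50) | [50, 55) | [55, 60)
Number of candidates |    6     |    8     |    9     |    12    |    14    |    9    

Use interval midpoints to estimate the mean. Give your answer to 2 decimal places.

Midpoints: 32.5, 37.5, 42.5, 47.5, 52.5, 57.5
Σfm = 6×32.5 + 8×37.5 + 9×42.5 + 12×47.5 + 14×52.5 + 9×57.5 = 2700
n = Σf = 58
Mean = 2700 / 58 = 46.5517

46.55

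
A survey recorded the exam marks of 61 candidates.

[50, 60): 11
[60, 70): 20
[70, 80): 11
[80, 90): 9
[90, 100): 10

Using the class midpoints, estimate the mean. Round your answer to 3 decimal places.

72.869

Midpoints: 55, 65, 75, 85, 95
Σfm = 11×55 + 20×65 + 11×75 + 9×85 + 10×95 = 4445
n = Σf = 61
Mean = 4445 / 61 = 72.8689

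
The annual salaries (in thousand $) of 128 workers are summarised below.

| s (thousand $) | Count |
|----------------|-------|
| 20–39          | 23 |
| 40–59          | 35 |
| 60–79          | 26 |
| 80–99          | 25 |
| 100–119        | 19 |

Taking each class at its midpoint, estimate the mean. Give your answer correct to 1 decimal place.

66.7

Midpoints: 29.5, 49.5, 69.5, 89.5, 109.5
Σfm = 23×29.5 + 35×49.5 + 26×69.5 + 25×89.5 + 19×109.5 = 8536
n = Σf = 128
Mean = 8536 / 128 = 66.6875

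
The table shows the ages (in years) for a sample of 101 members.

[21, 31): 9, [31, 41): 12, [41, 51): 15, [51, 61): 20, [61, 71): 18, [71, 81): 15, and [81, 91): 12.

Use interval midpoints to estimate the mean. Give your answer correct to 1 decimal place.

57.8

Midpoints: 26, 36, 46, 56, 66, 76, 86
Σfm = 9×26 + 12×36 + 15×46 + 20×56 + 18×66 + 15×76 + 12×86 = 5836
n = Σf = 101
Mean = 5836 / 101 = 57.7822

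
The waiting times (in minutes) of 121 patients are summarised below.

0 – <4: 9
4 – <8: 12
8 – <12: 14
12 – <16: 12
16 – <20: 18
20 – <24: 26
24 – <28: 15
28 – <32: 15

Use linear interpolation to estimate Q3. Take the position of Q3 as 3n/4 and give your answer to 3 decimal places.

23.962

Cumulative frequencies: 9, 21, 35, 47, 65, 91, 106, 121
n = 121; position = 3n/4 = 90.75.
This falls in the class 20 – <24: L = 20, F = 65, f = 26, h = 4.
Upper quartile ≈ 20 + ((90.75 − 65) / 26) × 4 = 23.9615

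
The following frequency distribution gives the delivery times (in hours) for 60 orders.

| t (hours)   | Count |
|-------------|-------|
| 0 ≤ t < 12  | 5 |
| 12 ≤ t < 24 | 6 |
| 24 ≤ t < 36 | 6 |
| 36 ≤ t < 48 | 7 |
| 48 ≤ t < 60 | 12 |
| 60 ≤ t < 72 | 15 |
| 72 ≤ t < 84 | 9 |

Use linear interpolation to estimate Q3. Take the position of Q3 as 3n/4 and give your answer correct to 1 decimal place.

67.2

Cumulative frequencies: 5, 11, 17, 24, 36, 51, 60
n = 60; position = 3n/4 = 45.
This falls in the class 60 ≤ t < 72: L = 60, F = 36, f = 15, h = 12.
Upper quartile ≈ 60 + ((45 − 36) / 15) × 12 = 67.2000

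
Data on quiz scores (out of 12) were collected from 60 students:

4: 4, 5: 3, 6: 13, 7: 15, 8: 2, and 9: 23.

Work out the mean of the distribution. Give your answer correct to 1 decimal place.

7.3

Values: 4, 5, 6, 7, 8, 9
Σfx = 4×4 + 3×5 + 13×6 + 15×7 + 2×8 + 23×9 = 437
n = Σf = 60
Mean = 437 / 60 = 7.2833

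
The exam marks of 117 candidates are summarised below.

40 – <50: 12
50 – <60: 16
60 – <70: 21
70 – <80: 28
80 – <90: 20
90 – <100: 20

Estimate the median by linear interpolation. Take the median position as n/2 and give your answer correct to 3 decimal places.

73.393

Cumulative frequencies: 12, 28, 49, 77, 97, 117
n = 117; position = n/2 = 58.5.
This falls in the class 70 – <80: L = 70, F = 49, f = 28, h = 10.
Median ≈ 70 + ((58.5 − 49) / 28) × 10 = 73.3929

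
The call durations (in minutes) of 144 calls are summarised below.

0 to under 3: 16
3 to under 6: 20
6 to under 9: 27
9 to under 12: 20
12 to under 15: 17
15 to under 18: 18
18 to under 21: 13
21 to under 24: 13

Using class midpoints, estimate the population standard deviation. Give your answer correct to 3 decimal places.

6.419

Midpoints: 1.5, 4.5, 7.5, 10.5, 13.5, 16.5, 19.5, 22.5
n = 144, Σfm = 1599, mean = 11.1042
Σfm² = 23688
Σf(m − x̄)² = Σfm² − (Σfm)²/n = 23688 − 1599²/144 = 5932.4375
Population variance = 5932.4375 / 144 = 41.1975
Standard deviation = √41.1975 = 6.4185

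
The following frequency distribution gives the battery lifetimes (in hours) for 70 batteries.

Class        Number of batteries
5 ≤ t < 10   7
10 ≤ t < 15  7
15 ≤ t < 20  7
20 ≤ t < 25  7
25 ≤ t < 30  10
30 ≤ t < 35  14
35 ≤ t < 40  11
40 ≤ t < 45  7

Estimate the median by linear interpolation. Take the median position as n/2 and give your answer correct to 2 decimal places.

Cumulative frequencies: 7, 14, 21, 28, 38, 52, 63, 70
n = 70; position = n/2 = 35.
This falls in the class 25 ≤ t < 30: L = 25, F = 28, f = 10, h = 5.
Median ≈ 25 + ((35 − 28) / 10) × 5 = 28.5000

28.50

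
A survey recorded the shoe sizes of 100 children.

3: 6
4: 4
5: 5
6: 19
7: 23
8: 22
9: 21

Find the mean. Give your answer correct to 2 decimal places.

6.99

Values: 3, 4, 5, 6, 7, 8, 9
Σfx = 6×3 + 4×4 + 5×5 + 19×6 + 23×7 + 22×8 + 21×9 = 699
n = Σf = 100
Mean = 699 / 100 = 6.9900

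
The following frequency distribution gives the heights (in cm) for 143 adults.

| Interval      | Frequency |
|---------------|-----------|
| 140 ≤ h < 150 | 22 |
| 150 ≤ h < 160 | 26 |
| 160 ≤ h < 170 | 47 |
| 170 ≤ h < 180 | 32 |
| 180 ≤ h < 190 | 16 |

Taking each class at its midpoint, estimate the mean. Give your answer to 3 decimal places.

Midpoints: 145, 155, 165, 175, 185
Σfm = 22×145 + 26×155 + 47×165 + 32×175 + 16×185 = 23535
n = Σf = 143
Mean = 23535 / 143 = 164.5804

164.580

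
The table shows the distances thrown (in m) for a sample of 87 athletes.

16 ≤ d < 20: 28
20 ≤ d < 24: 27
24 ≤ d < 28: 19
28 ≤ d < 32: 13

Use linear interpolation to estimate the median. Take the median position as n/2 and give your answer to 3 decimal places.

22.296

Cumulative frequencies: 28, 55, 74, 87
n = 87; position = n/2 = 43.5.
This falls in the class 20 ≤ d < 24: L = 20, F = 28, f = 27, h = 4.
Median ≈ 20 + ((43.5 − 28) / 27) × 4 = 22.2963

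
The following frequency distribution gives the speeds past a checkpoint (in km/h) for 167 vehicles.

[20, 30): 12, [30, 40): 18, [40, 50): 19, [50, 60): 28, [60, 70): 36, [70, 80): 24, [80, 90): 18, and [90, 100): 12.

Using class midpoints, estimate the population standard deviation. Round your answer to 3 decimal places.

Midpoints: 25, 35, 45, 55, 65, 75, 85, 95
n = 167, Σfm = 10135, mean = 60.6886
Σfm² = 678175
Σf(m − x̄)² = Σfm² − (Σfm)²/n = 678175 − 10135²/167 = 63095.8084
Population variance = 63095.8084 / 167 = 377.8192
Standard deviation = √377.8192 = 19.4376

19.438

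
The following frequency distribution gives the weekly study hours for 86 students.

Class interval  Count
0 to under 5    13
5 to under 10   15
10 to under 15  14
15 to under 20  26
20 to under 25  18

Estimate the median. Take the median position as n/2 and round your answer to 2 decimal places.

Cumulative frequencies: 13, 28, 42, 68, 86
n = 86; position = n/2 = 43.
This falls in the class 15 to under 20: L = 15, F = 42, f = 26, h = 5.
Median ≈ 15 + ((43 − 42) / 26) × 5 = 15.1923

15.19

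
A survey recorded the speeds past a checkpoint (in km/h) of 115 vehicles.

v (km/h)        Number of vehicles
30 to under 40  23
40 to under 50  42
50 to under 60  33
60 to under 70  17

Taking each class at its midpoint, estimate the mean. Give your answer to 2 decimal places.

Midpoints: 35, 45, 55, 65
Σfm = 23×35 + 42×45 + 33×55 + 17×65 = 5615
n = Σf = 115
Mean = 5615 / 115 = 48.8261

48.83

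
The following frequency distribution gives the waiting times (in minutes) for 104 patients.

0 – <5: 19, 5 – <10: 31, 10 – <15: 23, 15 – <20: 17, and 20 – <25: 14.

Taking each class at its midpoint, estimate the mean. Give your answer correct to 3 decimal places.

11.346

Midpoints: 2.5, 7.5, 12.5, 17.5, 22.5
Σfm = 19×2.5 + 31×7.5 + 23×12.5 + 17×17.5 + 14×22.5 = 1180
n = Σf = 104
Mean = 1180 / 104 = 11.3462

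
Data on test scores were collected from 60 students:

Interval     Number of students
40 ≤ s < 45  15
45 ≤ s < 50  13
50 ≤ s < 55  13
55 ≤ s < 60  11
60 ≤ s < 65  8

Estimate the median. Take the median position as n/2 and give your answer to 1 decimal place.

50.8

Cumulative frequencies: 15, 28, 41, 52, 60
n = 60; position = n/2 = 30.
This falls in the class 50 ≤ s < 55: L = 50, F = 28, f = 13, h = 5.
Median ≈ 50 + ((30 − 28) / 13) × 5 = 50.7692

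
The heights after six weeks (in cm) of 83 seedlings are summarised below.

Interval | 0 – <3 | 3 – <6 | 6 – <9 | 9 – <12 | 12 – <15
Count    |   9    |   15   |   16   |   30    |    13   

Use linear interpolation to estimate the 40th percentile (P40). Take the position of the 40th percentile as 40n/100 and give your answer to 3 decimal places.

7.725

Cumulative frequencies: 9, 24, 40, 70, 83
n = 83; position = 40n/100 = 33.2.
This falls in the class 6 – <9: L = 6, F = 24, f = 16, h = 3.
40th percentile ≈ 6 + ((33.2 − 24) / 16) × 3 = 7.7250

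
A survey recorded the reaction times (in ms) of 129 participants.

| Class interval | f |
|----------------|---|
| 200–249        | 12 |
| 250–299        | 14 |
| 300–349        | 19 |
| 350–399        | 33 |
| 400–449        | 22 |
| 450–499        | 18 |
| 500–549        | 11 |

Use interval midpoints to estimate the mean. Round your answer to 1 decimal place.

377.6

Midpoints: 224.5, 274.5, 324.5, 374.5, 424.5, 474.5, 524.5
Σfm = 12×224.5 + 14×274.5 + 19×324.5 + 33×374.5 + 22×424.5 + 18×474.5 + 11×524.5 = 48710.5
n = Σf = 129
Mean = 48710.5 / 129 = 377.6008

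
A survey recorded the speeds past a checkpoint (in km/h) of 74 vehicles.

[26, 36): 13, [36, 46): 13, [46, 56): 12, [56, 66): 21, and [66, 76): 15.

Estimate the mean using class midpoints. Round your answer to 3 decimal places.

Midpoints: 31, 41, 51, 61, 71
Σfm = 13×31 + 13×41 + 12×51 + 21×61 + 15×71 = 3894
n = Σf = 74
Mean = 3894 / 74 = 52.6216

52.622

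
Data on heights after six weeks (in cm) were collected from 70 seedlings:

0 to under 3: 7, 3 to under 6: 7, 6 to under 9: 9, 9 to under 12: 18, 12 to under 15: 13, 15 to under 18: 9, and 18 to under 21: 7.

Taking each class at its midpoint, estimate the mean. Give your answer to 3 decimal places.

Midpoints: 1.5, 4.5, 7.5, 10.5, 13.5, 16.5, 19.5
Σfm = 7×1.5 + 7×4.5 + 9×7.5 + 18×10.5 + 13×13.5 + 9×16.5 + 7×19.5 = 759
n = Σf = 70
Mean = 759 / 70 = 10.8429

10.843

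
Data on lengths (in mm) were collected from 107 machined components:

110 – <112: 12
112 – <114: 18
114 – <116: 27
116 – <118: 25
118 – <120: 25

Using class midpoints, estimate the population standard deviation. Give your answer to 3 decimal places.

Midpoints: 111, 113, 115, 117, 119
n = 107, Σfm = 12371, mean = 115.6168
Σfm² = 1431019
Σf(m − x̄)² = Σfm² − (Σfm)²/n = 1431019 − 12371²/107 = 723.2897
Population variance = 723.2897 / 107 = 6.7597
Standard deviation = √6.7597 = 2.5999

2.600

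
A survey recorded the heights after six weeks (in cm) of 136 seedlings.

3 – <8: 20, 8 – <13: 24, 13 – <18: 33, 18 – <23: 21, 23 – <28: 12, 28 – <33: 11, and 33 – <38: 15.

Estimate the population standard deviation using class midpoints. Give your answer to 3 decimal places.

9.312

Midpoints: 5.5, 10.5, 15.5, 20.5, 25.5, 30.5, 35.5
n = 136, Σfm = 2478, mean = 18.2206
Σfm² = 56944
Σf(m − x̄)² = Σfm² − (Σfm)²/n = 56944 − 2478²/136 = 11793.3824
Population variance = 11793.3824 / 136 = 86.7160
Standard deviation = √86.7160 = 9.3121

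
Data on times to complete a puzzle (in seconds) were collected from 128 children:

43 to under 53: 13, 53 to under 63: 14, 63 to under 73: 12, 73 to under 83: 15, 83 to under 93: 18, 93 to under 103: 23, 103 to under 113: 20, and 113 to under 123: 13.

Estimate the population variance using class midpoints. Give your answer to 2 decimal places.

Midpoints: 48, 58, 68, 78, 88, 98, 108, 118
n = 128, Σfm = 10954, mean = 85.5781
Σfm² = 998372
Σf(m − x̄)² = Σfm² − (Σfm)²/n = 998372 − 10954²/128 = 60949.2188
Population variance = 60949.2188 / 128 = 476.1658

476.17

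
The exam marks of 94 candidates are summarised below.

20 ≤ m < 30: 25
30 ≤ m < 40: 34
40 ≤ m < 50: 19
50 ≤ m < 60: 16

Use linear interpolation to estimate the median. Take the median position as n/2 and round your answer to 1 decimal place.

36.5

Cumulative frequencies: 25, 59, 78, 94
n = 94; position = n/2 = 47.
This falls in the class 30 ≤ m < 40: L = 30, F = 25, f = 34, h = 10.
Median ≈ 30 + ((47 − 25) / 34) × 10 = 36.4706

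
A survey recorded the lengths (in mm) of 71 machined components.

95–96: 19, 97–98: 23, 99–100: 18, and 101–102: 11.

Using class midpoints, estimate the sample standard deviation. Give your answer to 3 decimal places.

2.067

Midpoints: 95.5, 97.5, 99.5, 101.5
n = 71, Σfm = 6964.5, mean = 98.0915
Σfm² = 683457.75
Σf(m − x̄)² = Σfm² − (Σfm)²/n = 683457.75 − 6964.5²/71 = 299.1549
Sample variance = 299.1549 / 70 = 4.2736
Standard deviation = √4.2736 = 2.0673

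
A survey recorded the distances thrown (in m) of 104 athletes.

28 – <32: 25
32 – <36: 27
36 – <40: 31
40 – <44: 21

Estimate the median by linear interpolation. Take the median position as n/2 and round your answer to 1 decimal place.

Cumulative frequencies: 25, 52, 83, 104
n = 104; position = n/2 = 52.
This falls in the class 32 – <36: L = 32, F = 25, f = 27, h = 4.
Median ≈ 32 + ((52 − 25) / 27) × 4 = 36.0000

36.0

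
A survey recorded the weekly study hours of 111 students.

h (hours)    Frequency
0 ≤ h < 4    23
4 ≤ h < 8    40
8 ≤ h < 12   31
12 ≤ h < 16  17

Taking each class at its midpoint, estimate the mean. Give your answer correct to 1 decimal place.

7.5

Midpoints: 2, 6, 10, 14
Σfm = 23×2 + 40×6 + 31×10 + 17×14 = 834
n = Σf = 111
Mean = 834 / 111 = 7.5135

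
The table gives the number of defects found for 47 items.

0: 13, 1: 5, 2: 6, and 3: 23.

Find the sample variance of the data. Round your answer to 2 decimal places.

1.71

Values: 0, 1, 2, 3
n = 47, Σfx = 86, mean = 1.8298
Σfx² = 236
Σf(x − x̄)² = Σfx² − (Σfx)²/n = 236 − 86²/47 = 78.6383
Sample variance = 78.6383 / 46 = 1.7095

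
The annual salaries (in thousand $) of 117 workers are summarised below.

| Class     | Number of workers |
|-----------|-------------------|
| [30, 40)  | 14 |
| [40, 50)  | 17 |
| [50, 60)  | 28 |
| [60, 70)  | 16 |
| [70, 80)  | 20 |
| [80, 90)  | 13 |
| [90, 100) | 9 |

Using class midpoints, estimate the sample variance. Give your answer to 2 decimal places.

Midpoints: 35, 45, 55, 65, 75, 85, 95
n = 117, Σfm = 7295, mean = 62.3504
Σfm² = 491525
Σf(m − x̄)² = Σfm² − (Σfm)²/n = 491525 − 7295²/117 = 36678.6325
Sample variance = 36678.6325 / 116 = 316.1951

316.20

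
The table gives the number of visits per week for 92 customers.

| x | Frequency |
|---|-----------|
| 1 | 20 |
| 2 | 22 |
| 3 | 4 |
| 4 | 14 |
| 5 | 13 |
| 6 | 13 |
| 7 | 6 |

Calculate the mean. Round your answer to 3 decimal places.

3.446

Values: 1, 2, 3, 4, 5, 6, 7
Σfx = 20×1 + 22×2 + 4×3 + 14×4 + 13×5 + 13×6 + 6×7 = 317
n = Σf = 92
Mean = 317 / 92 = 3.4457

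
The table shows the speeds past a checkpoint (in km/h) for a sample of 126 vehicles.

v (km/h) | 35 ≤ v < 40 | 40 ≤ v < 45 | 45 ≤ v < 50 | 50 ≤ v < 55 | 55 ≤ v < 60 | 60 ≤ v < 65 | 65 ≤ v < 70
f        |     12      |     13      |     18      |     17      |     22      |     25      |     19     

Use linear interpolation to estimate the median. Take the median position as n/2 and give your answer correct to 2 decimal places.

Cumulative frequencies: 12, 25, 43, 60, 82, 107, 126
n = 126; position = n/2 = 63.
This falls in the class 55 ≤ v < 60: L = 55, F = 60, f = 22, h = 5.
Median ≈ 55 + ((63 − 60) / 22) × 5 = 55.6818

55.68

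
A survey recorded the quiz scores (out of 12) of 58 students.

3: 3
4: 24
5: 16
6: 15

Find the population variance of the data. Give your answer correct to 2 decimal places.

0.81

Values: 3, 4, 5, 6
n = 58, Σfx = 275, mean = 4.7414
Σfx² = 1351
Σf(x − x̄)² = Σfx² − (Σfx)²/n = 1351 − 275²/58 = 47.1207
Population variance = 47.1207 / 58 = 0.8124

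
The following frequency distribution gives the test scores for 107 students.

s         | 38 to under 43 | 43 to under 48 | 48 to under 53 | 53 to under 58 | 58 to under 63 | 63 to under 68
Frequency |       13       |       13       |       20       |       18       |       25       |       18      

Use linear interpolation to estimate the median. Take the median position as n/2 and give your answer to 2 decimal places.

Cumulative frequencies: 13, 26, 46, 64, 89, 107
n = 107; position = n/2 = 53.5.
This falls in the class 53 to under 58: L = 53, F = 46, f = 18, h = 5.
Median ≈ 53 + ((53.5 − 46) / 18) × 5 = 55.0833

55.08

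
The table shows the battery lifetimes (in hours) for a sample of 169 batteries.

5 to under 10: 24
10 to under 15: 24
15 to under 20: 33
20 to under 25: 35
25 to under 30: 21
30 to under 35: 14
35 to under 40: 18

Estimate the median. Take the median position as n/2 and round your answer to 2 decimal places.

20.50

Cumulative frequencies: 24, 48, 81, 116, 137, 151, 169
n = 169; position = n/2 = 84.5.
This falls in the class 20 to under 25: L = 20, F = 81, f = 35, h = 5.
Median ≈ 20 + ((84.5 − 81) / 35) × 5 = 20.5000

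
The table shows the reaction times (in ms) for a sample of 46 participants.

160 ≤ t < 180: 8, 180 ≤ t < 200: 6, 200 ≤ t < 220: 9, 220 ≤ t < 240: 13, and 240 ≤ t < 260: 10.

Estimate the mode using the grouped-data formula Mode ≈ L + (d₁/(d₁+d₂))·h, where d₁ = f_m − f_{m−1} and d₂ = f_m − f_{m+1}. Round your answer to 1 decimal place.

Modal class: 220 ≤ t < 240 (highest frequency 13).
d₁ = 13 − 9 = 4, d₂ = 13 − 10 = 3
Mode ≈ 220 + (4/(4+3)) × 20 = 220 + 11.4286 = 231.4286

231.4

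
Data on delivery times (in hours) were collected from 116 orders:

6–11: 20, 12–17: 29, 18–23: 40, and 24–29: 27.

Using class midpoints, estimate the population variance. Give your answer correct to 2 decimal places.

37.49

Midpoints: 8.5, 14.5, 20.5, 26.5
n = 116, Σfm = 2126, mean = 18.3276
Σfm² = 43313
Σf(m − x̄)² = Σfm² − (Σfm)²/n = 43313 − 2126²/116 = 4348.5517
Population variance = 4348.5517 / 116 = 37.4875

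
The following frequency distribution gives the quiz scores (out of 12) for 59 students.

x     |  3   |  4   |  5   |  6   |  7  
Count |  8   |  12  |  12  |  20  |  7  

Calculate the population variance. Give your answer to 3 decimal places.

Values: 3, 4, 5, 6, 7
n = 59, Σfx = 301, mean = 5.1017
Σfx² = 1627
Σf(x − x̄)² = Σfx² − (Σfx)²/n = 1627 − 301²/59 = 91.3898
Population variance = 91.3898 / 59 = 1.5490

1.549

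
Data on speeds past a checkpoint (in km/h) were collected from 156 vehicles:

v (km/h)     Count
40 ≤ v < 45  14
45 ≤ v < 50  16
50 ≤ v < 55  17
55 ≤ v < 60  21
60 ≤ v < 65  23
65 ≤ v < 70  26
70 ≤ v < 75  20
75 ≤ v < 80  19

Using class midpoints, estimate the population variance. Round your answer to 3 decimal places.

116.297

Midpoints: 42.5, 47.5, 52.5, 57.5, 62.5, 67.5, 72.5, 77.5
n = 156, Σfm = 9570, mean = 61.3462
Σfm² = 605225
Σf(m − x̄)² = Σfm² − (Σfm)²/n = 605225 − 9570²/156 = 18142.3077
Population variance = 18142.3077 / 156 = 116.2968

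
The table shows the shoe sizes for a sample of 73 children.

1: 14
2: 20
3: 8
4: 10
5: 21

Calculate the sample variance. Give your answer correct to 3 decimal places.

Values: 1, 2, 3, 4, 5
n = 73, Σfx = 223, mean = 3.0548
Σfx² = 851
Σf(x − x̄)² = Σfx² − (Σfx)²/n = 851 − 223²/73 = 169.7808
Sample variance = 169.7808 / 72 = 2.3581

2.358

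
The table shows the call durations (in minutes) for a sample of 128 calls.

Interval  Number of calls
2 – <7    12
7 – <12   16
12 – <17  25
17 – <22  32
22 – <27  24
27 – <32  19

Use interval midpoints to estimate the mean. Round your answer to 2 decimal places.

Midpoints: 4.5, 9.5, 14.5, 19.5, 24.5, 29.5
Σfm = 12×4.5 + 16×9.5 + 25×14.5 + 32×19.5 + 24×24.5 + 19×29.5 = 2341
n = Σf = 128
Mean = 2341 / 128 = 18.2891

18.29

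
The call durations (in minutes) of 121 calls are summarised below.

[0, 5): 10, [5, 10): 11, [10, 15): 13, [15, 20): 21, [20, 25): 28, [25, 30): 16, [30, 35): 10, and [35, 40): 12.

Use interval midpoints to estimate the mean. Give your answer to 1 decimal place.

Midpoints: 2.5, 7.5, 12.5, 17.5, 22.5, 27.5, 32.5, 37.5
Σfm = 10×2.5 + 11×7.5 + 13×12.5 + 21×17.5 + 28×22.5 + 16×27.5 + 10×32.5 + 12×37.5 = 2482.5
n = Σf = 121
Mean = 2482.5 / 121 = 20.5165

20.5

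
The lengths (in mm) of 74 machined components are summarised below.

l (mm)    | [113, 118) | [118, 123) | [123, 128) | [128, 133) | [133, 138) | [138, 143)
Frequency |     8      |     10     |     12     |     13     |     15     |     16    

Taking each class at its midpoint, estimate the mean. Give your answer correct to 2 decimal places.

129.89

Midpoints: 115.5, 120.5, 125.5, 130.5, 135.5, 140.5
Σfm = 8×115.5 + 10×120.5 + 12×125.5 + 13×130.5 + 15×135.5 + 16×140.5 = 9612
n = Σf = 74
Mean = 9612 / 74 = 129.8919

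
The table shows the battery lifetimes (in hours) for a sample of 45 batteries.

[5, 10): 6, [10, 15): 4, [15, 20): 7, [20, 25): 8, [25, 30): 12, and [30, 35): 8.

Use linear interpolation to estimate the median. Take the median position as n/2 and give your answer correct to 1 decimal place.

Cumulative frequencies: 6, 10, 17, 25, 37, 45
n = 45; position = n/2 = 22.5.
This falls in the class [20, 25): L = 20, F = 17, f = 8, h = 5.
Median ≈ 20 + ((22.5 − 17) / 8) × 5 = 23.4375

23.4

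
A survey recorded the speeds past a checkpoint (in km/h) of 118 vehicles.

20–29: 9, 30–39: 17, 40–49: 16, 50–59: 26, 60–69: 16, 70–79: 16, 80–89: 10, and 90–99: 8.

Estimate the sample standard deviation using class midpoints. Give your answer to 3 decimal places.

19.694

Midpoints: 24.5, 34.5, 44.5, 54.5, 64.5, 74.5, 84.5, 94.5
n = 118, Σfm = 6761, mean = 57.2966
Σfm² = 432759.5
Σf(m − x̄)² = Σfm² − (Σfm)²/n = 432759.5 − 6761²/118 = 45377.1186
Sample variance = 45377.1186 / 117 = 387.8386
Standard deviation = √387.8386 = 19.6936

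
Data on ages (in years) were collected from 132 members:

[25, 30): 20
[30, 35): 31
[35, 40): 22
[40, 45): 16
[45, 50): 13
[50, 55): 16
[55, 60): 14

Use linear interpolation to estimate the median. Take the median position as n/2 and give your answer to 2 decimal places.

38.41

Cumulative frequencies: 20, 51, 73, 89, 102, 118, 132
n = 132; position = n/2 = 66.
This falls in the class [35, 40): L = 35, F = 51, f = 22, h = 5.
Median ≈ 35 + ((66 − 51) / 22) × 5 = 38.4091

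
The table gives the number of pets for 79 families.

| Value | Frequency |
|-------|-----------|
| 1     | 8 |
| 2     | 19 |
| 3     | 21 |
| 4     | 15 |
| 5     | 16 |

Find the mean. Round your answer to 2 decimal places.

Values: 1, 2, 3, 4, 5
Σfx = 8×1 + 19×2 + 21×3 + 15×4 + 16×5 = 249
n = Σf = 79
Mean = 249 / 79 = 3.1519

3.15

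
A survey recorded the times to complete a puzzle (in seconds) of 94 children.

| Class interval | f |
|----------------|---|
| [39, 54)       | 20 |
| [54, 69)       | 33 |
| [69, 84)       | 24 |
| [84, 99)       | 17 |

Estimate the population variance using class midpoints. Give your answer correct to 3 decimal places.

231.315

Midpoints: 46.5, 61.5, 76.5, 91.5
n = 94, Σfm = 6351, mean = 67.5638
Σfm² = 450841.5
Σf(m − x̄)² = Σfm² − (Σfm)²/n = 450841.5 − 6351²/94 = 21743.6170
Population variance = 21743.6170 / 94 = 231.3151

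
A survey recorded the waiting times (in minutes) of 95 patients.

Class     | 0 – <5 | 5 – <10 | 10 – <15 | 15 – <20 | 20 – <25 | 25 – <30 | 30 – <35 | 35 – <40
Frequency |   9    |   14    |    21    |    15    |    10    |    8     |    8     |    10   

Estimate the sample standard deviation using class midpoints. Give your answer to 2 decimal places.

Midpoints: 2.5, 7.5, 12.5, 17.5, 22.5, 27.5, 32.5, 37.5
n = 95, Σfm = 1732.5, mean = 18.2368
Σfm² = 42343.75
Σf(m − x̄)² = Σfm² − (Σfm)²/n = 42343.75 − 1732.5²/95 = 10748.4211
Sample variance = 10748.4211 / 94 = 114.3449
Standard deviation = √114.3449 = 10.6932

10.69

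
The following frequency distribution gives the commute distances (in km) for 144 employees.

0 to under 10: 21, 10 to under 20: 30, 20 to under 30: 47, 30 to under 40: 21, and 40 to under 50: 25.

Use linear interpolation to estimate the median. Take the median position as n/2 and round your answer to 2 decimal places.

24.47

Cumulative frequencies: 21, 51, 98, 119, 144
n = 144; position = n/2 = 72.
This falls in the class 20 to under 30: L = 20, F = 51, f = 47, h = 10.
Median ≈ 20 + ((72 − 51) / 47) × 10 = 24.4681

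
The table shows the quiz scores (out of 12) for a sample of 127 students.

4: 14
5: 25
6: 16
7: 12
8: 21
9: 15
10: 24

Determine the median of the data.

Cumulative frequencies: 14, 39, 55, 67, 88, 103, 127
n = 127, so the median is the value in position (n+1)/2 = 64.
Position 64 falls at value 7.

7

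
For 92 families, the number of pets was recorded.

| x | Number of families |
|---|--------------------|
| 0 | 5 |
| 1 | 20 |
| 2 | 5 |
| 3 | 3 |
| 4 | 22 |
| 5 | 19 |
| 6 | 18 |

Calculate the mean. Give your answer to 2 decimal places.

Values: 0, 1, 2, 3, 4, 5, 6
Σfx = 5×0 + 20×1 + 5×2 + 3×3 + 22×4 + 19×5 + 18×6 = 330
n = Σf = 92
Mean = 330 / 92 = 3.5870

3.59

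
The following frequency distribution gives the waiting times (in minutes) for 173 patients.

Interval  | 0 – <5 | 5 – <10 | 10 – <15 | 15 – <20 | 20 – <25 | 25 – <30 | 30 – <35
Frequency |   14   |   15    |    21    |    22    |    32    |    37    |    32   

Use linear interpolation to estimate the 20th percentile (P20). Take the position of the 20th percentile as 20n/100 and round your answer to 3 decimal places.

Cumulative frequencies: 14, 29, 50, 72, 104, 141, 173
n = 173; position = 20n/100 = 34.6.
This falls in the class 10 – <15: L = 10, F = 29, f = 21, h = 5.
20th percentile ≈ 10 + ((34.6 − 29) / 21) × 5 = 11.3333

11.333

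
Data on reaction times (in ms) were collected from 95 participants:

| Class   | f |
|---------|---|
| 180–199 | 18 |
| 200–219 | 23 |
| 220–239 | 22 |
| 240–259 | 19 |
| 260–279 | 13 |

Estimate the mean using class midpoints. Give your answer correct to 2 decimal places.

Midpoints: 189.5, 209.5, 229.5, 249.5, 269.5
Σfm = 18×189.5 + 23×209.5 + 22×229.5 + 19×249.5 + 13×269.5 = 21522.5
n = Σf = 95
Mean = 21522.5 / 95 = 226.5526

226.55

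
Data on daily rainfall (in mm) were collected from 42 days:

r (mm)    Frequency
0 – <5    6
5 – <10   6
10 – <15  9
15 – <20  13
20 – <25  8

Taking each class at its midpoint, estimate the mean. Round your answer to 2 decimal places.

13.81

Midpoints: 2.5, 7.5, 12.5, 17.5, 22.5
Σfm = 6×2.5 + 6×7.5 + 9×12.5 + 13×17.5 + 8×22.5 = 580
n = Σf = 42
Mean = 580 / 42 = 13.8095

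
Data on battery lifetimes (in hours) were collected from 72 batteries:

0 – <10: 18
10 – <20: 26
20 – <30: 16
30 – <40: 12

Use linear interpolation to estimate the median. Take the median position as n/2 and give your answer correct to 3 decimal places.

Cumulative frequencies: 18, 44, 60, 72
n = 72; position = n/2 = 36.
This falls in the class 10 – <20: L = 10, F = 18, f = 26, h = 10.
Median ≈ 10 + ((36 − 18) / 26) × 10 = 16.9231

16.923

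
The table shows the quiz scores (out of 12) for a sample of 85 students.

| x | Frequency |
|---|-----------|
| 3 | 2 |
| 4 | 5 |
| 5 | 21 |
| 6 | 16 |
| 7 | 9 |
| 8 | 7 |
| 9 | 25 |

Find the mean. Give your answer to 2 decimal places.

Values: 3, 4, 5, 6, 7, 8, 9
Σfx = 2×3 + 5×4 + 21×5 + 16×6 + 9×7 + 7×8 + 25×9 = 571
n = Σf = 85
Mean = 571 / 85 = 6.7176

6.72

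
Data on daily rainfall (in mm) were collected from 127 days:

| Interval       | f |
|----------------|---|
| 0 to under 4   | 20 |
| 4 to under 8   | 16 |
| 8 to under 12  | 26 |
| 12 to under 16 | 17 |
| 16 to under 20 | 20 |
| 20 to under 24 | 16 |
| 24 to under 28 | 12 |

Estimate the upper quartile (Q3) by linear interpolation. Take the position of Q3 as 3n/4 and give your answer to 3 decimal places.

19.250

Cumulative frequencies: 20, 36, 62, 79, 99, 115, 127
n = 127; position = 3n/4 = 95.25.
This falls in the class 16 to under 20: L = 16, F = 79, f = 20, h = 4.
Upper quartile ≈ 16 + ((95.25 − 79) / 20) × 4 = 19.2500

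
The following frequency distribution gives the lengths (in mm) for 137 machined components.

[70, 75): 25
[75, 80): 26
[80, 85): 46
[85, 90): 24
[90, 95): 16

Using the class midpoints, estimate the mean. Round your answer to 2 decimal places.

Midpoints: 72.5, 77.5, 82.5, 87.5, 92.5
Σfm = 25×72.5 + 26×77.5 + 46×82.5 + 24×87.5 + 16×92.5 = 11202.5
n = Σf = 137
Mean = 11202.5 / 137 = 81.7701

81.77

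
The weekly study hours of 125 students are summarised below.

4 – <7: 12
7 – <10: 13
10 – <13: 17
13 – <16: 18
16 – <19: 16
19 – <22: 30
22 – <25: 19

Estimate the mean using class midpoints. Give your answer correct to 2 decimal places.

15.80

Midpoints: 5.5, 8.5, 11.5, 14.5, 17.5, 20.5, 23.5
Σfm = 12×5.5 + 13×8.5 + 17×11.5 + 18×14.5 + 16×17.5 + 30×20.5 + 19×23.5 = 1974.5
n = Σf = 125
Mean = 1974.5 / 125 = 15.7960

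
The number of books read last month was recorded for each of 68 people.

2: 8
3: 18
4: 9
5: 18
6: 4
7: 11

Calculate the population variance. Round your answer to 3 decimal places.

Values: 2, 3, 4, 5, 6, 7
n = 68, Σfx = 297, mean = 4.3676
Σfx² = 1471
Σf(x − x̄)² = Σfx² − (Σfx)²/n = 1471 − 297²/68 = 173.8088
Population variance = 173.8088 / 68 = 2.5560

2.556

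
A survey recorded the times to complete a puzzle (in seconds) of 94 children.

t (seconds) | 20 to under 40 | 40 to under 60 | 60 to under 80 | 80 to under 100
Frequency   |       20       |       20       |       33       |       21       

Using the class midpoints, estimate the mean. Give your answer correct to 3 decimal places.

61.702

Midpoints: 30, 50, 70, 90
Σfm = 20×30 + 20×50 + 33×70 + 21×90 = 5800
n = Σf = 94
Mean = 5800 / 94 = 61.7021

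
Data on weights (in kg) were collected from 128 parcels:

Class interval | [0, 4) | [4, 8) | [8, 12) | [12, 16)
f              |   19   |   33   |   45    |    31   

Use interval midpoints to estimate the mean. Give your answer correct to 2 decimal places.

8.75

Midpoints: 2, 6, 10, 14
Σfm = 19×2 + 33×6 + 45×10 + 31×14 = 1120
n = Σf = 128
Mean = 1120 / 128 = 8.7500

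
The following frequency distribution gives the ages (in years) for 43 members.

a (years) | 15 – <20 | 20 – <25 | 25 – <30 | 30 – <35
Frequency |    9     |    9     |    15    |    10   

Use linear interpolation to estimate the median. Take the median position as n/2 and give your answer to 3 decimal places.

26.167

Cumulative frequencies: 9, 18, 33, 43
n = 43; position = n/2 = 21.5.
This falls in the class 25 – <30: L = 25, F = 18, f = 15, h = 5.
Median ≈ 25 + ((21.5 − 18) / 15) × 5 = 26.1667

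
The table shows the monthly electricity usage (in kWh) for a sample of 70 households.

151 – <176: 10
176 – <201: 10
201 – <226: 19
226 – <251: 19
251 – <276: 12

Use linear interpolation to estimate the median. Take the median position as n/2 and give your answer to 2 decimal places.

220.74

Cumulative frequencies: 10, 20, 39, 58, 70
n = 70; position = n/2 = 35.
This falls in the class 201 – <226: L = 201, F = 20, f = 19, h = 25.
Median ≈ 201 + ((35 − 20) / 19) × 25 = 220.7368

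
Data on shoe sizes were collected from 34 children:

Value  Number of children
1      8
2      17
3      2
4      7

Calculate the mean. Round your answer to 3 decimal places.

2.235

Values: 1, 2, 3, 4
Σfx = 8×1 + 17×2 + 2×3 + 7×4 = 76
n = Σf = 34
Mean = 76 / 34 = 2.2353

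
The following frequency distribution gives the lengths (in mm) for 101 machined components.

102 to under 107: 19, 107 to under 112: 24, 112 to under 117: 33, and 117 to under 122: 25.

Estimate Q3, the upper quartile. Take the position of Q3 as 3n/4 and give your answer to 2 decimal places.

Cumulative frequencies: 19, 43, 76, 101
n = 101; position = 3n/4 = 75.75.
This falls in the class 112 to under 117: L = 112, F = 43, f = 33, h = 5.
Upper quartile ≈ 112 + ((75.75 − 43) / 33) × 5 = 116.9621

116.96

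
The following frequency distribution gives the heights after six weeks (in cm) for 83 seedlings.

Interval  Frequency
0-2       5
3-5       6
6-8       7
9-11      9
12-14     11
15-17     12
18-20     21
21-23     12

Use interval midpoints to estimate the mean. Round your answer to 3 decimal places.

Midpoints: 1, 4, 7, 10, 13, 16, 19, 22
Σfm = 5×1 + 6×4 + 7×7 + 9×10 + 11×13 + 12×16 + 21×19 + 12×22 = 1166
n = Σf = 83
Mean = 1166 / 83 = 14.0482

14.048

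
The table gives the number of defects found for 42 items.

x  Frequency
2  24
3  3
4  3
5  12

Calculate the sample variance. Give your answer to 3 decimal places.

1.824

Values: 2, 3, 4, 5
n = 42, Σfx = 129, mean = 3.0714
Σfx² = 471
Σf(x − x̄)² = Σfx² − (Σfx)²/n = 471 − 129²/42 = 74.7857
Sample variance = 74.7857 / 41 = 1.8240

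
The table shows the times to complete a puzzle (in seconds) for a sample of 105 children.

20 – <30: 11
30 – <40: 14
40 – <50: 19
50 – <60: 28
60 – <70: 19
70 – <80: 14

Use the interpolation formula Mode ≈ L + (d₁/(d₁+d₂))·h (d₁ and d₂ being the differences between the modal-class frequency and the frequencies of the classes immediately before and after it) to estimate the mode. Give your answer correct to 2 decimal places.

55.00

Modal class: 50 – <60 (highest frequency 28).
d₁ = 28 − 19 = 9, d₂ = 28 − 19 = 9
Mode ≈ 50 + (9/(9+9)) × 10 = 50 + 5.0000 = 55.0000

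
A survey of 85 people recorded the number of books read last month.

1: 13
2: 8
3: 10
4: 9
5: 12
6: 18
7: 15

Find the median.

Cumulative frequencies: 13, 21, 31, 40, 52, 70, 85
n = 85, so the median is the value in position (n+1)/2 = 43.
Position 43 falls at value 5.

5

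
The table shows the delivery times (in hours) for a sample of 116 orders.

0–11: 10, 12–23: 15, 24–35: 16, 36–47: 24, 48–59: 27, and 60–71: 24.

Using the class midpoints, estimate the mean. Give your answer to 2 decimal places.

Midpoints: 5.5, 17.5, 29.5, 41.5, 53.5, 65.5
Σfm = 10×5.5 + 15×17.5 + 16×29.5 + 24×41.5 + 27×53.5 + 24×65.5 = 4802
n = Σf = 116
Mean = 4802 / 116 = 41.3966

41.40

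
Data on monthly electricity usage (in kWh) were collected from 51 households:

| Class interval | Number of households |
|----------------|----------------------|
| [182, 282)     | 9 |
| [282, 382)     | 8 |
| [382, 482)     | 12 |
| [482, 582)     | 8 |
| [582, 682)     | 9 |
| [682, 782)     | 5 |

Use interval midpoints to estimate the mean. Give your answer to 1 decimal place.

461.4

Midpoints: 232, 332, 432, 532, 632, 732
Σfm = 9×232 + 8×332 + 12×432 + 8×532 + 9×632 + 5×732 = 23532
n = Σf = 51
Mean = 23532 / 51 = 461.4118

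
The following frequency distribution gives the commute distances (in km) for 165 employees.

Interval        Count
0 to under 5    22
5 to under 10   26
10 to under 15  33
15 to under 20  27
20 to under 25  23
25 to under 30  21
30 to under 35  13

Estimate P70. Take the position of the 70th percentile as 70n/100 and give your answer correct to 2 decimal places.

Cumulative frequencies: 22, 48, 81, 108, 131, 152, 165
n = 165; position = 70n/100 = 115.5.
This falls in the class 20 to under 25: L = 20, F = 108, f = 23, h = 5.
70th percentile ≈ 20 + ((115.5 − 108) / 23) × 5 = 21.6304

21.63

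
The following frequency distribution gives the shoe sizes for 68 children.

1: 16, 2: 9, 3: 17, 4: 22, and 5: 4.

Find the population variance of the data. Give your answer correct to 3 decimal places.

Values: 1, 2, 3, 4, 5
n = 68, Σfx = 193, mean = 2.8382
Σfx² = 657
Σf(x − x̄)² = Σfx² − (Σfx)²/n = 657 − 193²/68 = 109.2206
Population variance = 109.2206 / 68 = 1.6062

1.606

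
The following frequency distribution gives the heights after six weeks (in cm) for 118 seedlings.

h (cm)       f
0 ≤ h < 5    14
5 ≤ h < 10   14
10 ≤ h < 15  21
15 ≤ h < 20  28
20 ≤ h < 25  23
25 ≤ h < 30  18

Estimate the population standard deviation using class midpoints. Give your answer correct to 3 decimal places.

Midpoints: 2.5, 7.5, 12.5, 17.5, 22.5, 27.5
n = 118, Σfm = 1905, mean = 16.1441
Σfm² = 37987.5
Σf(m − x̄)² = Σfm² − (Σfm)²/n = 37987.5 − 1905²/118 = 7233.0508
Population variance = 7233.0508 / 118 = 61.2970
Standard deviation = √61.2970 = 7.8292

7.829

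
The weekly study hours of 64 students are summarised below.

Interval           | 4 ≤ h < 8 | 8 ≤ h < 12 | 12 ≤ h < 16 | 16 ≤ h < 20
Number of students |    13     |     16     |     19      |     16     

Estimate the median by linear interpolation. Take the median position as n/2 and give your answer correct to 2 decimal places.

Cumulative frequencies: 13, 29, 48, 64
n = 64; position = n/2 = 32.
This falls in the class 12 ≤ h < 16: L = 12, F = 29, f = 19, h = 4.
Median ≈ 12 + ((32 − 29) / 19) × 4 = 12.6316

12.63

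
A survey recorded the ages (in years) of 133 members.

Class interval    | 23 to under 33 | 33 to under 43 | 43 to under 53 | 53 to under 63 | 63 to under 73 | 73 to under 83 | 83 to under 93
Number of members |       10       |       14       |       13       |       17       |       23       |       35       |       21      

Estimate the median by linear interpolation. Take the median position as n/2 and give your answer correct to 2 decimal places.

Cumulative frequencies: 10, 24, 37, 54, 77, 112, 133
n = 133; position = n/2 = 66.5.
This falls in the class 63 to under 73: L = 63, F = 54, f = 23, h = 10.
Median ≈ 63 + ((66.5 − 54) / 23) × 10 = 68.4348

68.43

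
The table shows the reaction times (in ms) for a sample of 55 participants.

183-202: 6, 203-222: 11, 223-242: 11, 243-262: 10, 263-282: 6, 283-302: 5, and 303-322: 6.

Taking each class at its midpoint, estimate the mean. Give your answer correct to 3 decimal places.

Midpoints: 192.5, 212.5, 232.5, 252.5, 272.5, 292.5, 312.5
Σfm = 6×192.5 + 11×212.5 + 11×232.5 + 10×252.5 + 6×272.5 + 5×292.5 + 6×312.5 = 13547.5
n = Σf = 55
Mean = 13547.5 / 55 = 246.3182

246.318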